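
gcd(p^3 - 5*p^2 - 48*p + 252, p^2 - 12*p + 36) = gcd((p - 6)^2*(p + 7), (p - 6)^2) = p^2 - 12*p + 36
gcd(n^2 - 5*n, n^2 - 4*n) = n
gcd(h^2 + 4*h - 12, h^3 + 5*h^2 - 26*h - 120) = h + 6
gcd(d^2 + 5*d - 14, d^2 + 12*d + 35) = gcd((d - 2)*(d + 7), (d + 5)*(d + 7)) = d + 7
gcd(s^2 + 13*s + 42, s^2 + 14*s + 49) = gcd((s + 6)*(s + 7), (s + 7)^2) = s + 7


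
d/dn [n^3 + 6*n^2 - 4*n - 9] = 3*n^2 + 12*n - 4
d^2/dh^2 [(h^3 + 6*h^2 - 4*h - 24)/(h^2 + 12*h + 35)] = 6*(11*h^3 + 186*h^2 + 1077*h + 2138)/(h^6 + 36*h^5 + 537*h^4 + 4248*h^3 + 18795*h^2 + 44100*h + 42875)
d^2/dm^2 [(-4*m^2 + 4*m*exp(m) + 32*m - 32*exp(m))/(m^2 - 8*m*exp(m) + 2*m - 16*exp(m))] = 4*(2*(-(4*m*exp(m) + 16*exp(m) - 1)*(m^2 - m*exp(m) - 8*m + 8*exp(m)) + 2*(m*exp(m) - 2*m - 7*exp(m) + 8)*(4*m*exp(m) - m + 12*exp(m) - 1))*(m^2 - 8*m*exp(m) + 2*m - 16*exp(m)) + (m*exp(m) - 6*exp(m) - 2)*(m^2 - 8*m*exp(m) + 2*m - 16*exp(m))^2 - 8*(m^2 - m*exp(m) - 8*m + 8*exp(m))*(4*m*exp(m) - m + 12*exp(m) - 1)^2)/(m^2 - 8*m*exp(m) + 2*m - 16*exp(m))^3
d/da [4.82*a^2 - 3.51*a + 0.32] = 9.64*a - 3.51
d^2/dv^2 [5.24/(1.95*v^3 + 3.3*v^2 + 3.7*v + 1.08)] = (-(61.308*v + 34.584)*(1.95*v^3 + 3.3*v^2 + 3.7*v + 1.08) + 5.24*(5.85*v^2 + 6.6*v + 3.7)*(11.7*v^2 + 13.2*v + 7.4))/(1.95*v^3 + 3.3*v^2 + 3.7*v + 1.08)^3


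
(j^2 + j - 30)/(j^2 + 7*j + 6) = (j - 5)/(j + 1)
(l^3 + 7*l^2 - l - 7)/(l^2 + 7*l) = l - 1/l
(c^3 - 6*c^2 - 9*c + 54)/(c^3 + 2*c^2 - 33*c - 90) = (c - 3)/(c + 5)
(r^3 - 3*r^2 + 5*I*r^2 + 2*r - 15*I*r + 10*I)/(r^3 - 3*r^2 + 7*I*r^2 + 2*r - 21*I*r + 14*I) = (r + 5*I)/(r + 7*I)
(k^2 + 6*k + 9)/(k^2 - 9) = (k + 3)/(k - 3)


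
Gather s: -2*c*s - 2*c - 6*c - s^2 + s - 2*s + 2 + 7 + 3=-8*c - s^2 + s*(-2*c - 1) + 12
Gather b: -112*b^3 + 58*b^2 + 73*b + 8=-112*b^3 + 58*b^2 + 73*b + 8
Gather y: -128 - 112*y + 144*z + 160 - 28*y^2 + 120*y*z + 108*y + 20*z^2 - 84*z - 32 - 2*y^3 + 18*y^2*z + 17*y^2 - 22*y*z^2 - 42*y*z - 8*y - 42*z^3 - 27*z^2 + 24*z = -2*y^3 + y^2*(18*z - 11) + y*(-22*z^2 + 78*z - 12) - 42*z^3 - 7*z^2 + 84*z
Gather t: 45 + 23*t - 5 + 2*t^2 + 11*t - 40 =2*t^2 + 34*t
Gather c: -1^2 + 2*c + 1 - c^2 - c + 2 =-c^2 + c + 2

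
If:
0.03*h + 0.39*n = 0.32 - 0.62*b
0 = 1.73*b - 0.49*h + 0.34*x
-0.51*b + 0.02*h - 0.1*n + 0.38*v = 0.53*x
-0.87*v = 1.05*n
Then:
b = 0.809984500932739*x + 0.763430496285724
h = 3.5536187481911*x + 2.6953770583149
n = -1.56102295647187*x - 0.60048261396563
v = 1.88399322332812*x + 0.724720396165416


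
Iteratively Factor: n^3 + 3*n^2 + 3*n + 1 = (n + 1)*(n^2 + 2*n + 1) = (n + 1)^2*(n + 1)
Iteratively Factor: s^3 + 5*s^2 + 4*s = (s)*(s^2 + 5*s + 4) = s*(s + 4)*(s + 1)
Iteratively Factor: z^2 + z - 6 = (z - 2)*(z + 3)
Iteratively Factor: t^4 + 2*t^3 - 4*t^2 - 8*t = (t + 2)*(t^3 - 4*t) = (t + 2)^2*(t^2 - 2*t) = t*(t + 2)^2*(t - 2)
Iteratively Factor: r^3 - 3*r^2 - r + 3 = (r + 1)*(r^2 - 4*r + 3) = (r - 3)*(r + 1)*(r - 1)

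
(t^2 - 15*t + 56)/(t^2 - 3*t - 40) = (t - 7)/(t + 5)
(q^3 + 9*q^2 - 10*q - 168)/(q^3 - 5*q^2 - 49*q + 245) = (q^2 + 2*q - 24)/(q^2 - 12*q + 35)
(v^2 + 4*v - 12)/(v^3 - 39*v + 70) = (v + 6)/(v^2 + 2*v - 35)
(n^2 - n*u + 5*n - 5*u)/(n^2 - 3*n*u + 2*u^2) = (-n - 5)/(-n + 2*u)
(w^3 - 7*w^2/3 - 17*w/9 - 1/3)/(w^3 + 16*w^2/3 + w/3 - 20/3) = (9*w^3 - 21*w^2 - 17*w - 3)/(3*(3*w^3 + 16*w^2 + w - 20))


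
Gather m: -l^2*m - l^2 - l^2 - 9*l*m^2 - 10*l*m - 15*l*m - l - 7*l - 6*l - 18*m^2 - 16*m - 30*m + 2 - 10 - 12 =-2*l^2 - 14*l + m^2*(-9*l - 18) + m*(-l^2 - 25*l - 46) - 20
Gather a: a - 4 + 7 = a + 3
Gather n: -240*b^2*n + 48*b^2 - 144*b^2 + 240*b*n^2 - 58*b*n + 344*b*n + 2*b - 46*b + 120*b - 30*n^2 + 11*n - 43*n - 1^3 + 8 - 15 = -96*b^2 + 76*b + n^2*(240*b - 30) + n*(-240*b^2 + 286*b - 32) - 8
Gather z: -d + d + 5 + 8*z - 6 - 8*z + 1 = 0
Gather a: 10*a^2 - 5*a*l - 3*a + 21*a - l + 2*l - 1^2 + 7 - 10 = 10*a^2 + a*(18 - 5*l) + l - 4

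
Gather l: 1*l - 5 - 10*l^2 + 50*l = -10*l^2 + 51*l - 5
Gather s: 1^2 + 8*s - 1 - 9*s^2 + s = -9*s^2 + 9*s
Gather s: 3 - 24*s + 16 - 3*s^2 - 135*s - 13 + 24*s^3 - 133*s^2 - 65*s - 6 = 24*s^3 - 136*s^2 - 224*s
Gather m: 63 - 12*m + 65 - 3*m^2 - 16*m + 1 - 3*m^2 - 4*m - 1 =-6*m^2 - 32*m + 128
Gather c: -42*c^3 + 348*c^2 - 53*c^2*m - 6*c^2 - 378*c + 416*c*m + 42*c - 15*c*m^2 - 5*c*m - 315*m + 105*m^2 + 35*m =-42*c^3 + c^2*(342 - 53*m) + c*(-15*m^2 + 411*m - 336) + 105*m^2 - 280*m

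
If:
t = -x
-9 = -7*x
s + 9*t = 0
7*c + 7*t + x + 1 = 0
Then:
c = 47/49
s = 81/7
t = -9/7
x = 9/7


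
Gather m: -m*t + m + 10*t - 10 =m*(1 - t) + 10*t - 10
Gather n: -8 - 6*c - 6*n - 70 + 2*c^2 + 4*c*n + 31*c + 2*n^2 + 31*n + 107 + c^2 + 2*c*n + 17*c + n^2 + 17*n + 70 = 3*c^2 + 42*c + 3*n^2 + n*(6*c + 42) + 99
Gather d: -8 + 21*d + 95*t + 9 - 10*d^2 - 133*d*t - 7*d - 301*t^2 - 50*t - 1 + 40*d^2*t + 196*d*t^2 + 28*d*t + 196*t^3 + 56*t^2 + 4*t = d^2*(40*t - 10) + d*(196*t^2 - 105*t + 14) + 196*t^3 - 245*t^2 + 49*t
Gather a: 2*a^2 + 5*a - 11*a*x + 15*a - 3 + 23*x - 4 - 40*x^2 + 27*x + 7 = 2*a^2 + a*(20 - 11*x) - 40*x^2 + 50*x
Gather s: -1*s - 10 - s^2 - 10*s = -s^2 - 11*s - 10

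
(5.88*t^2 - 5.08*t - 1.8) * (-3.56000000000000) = -20.9328*t^2 + 18.0848*t + 6.408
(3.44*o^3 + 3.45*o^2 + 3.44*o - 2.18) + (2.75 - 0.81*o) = 3.44*o^3 + 3.45*o^2 + 2.63*o + 0.57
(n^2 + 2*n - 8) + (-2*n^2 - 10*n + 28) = -n^2 - 8*n + 20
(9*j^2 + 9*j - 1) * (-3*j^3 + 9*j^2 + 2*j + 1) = -27*j^5 + 54*j^4 + 102*j^3 + 18*j^2 + 7*j - 1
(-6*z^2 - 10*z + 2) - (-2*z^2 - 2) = -4*z^2 - 10*z + 4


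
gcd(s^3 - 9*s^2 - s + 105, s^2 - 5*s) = s - 5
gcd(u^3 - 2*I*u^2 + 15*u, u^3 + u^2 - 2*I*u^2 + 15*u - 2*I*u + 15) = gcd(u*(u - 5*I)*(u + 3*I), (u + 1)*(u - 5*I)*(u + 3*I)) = u^2 - 2*I*u + 15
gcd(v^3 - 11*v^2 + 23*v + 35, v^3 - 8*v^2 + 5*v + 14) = v^2 - 6*v - 7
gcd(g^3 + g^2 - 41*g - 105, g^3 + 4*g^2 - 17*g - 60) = g^2 + 8*g + 15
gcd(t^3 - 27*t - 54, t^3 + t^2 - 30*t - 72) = t^2 - 3*t - 18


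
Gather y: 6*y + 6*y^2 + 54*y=6*y^2 + 60*y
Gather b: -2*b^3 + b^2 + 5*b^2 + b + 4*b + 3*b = -2*b^3 + 6*b^2 + 8*b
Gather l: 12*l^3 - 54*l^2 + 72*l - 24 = 12*l^3 - 54*l^2 + 72*l - 24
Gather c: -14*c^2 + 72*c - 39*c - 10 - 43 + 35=-14*c^2 + 33*c - 18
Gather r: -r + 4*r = 3*r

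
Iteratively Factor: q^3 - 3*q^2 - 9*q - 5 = (q - 5)*(q^2 + 2*q + 1) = (q - 5)*(q + 1)*(q + 1)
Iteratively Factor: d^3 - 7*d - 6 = (d + 1)*(d^2 - d - 6) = (d - 3)*(d + 1)*(d + 2)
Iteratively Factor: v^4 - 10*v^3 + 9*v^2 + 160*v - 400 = (v - 5)*(v^3 - 5*v^2 - 16*v + 80) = (v - 5)^2*(v^2 - 16) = (v - 5)^2*(v + 4)*(v - 4)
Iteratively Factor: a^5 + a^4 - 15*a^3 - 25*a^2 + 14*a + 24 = (a + 1)*(a^4 - 15*a^2 - 10*a + 24) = (a - 4)*(a + 1)*(a^3 + 4*a^2 + a - 6) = (a - 4)*(a + 1)*(a + 2)*(a^2 + 2*a - 3) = (a - 4)*(a - 1)*(a + 1)*(a + 2)*(a + 3)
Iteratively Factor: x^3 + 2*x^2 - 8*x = (x - 2)*(x^2 + 4*x) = x*(x - 2)*(x + 4)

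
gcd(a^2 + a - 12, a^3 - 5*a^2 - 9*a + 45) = a - 3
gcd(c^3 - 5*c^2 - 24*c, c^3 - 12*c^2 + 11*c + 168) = c^2 - 5*c - 24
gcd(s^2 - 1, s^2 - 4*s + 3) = s - 1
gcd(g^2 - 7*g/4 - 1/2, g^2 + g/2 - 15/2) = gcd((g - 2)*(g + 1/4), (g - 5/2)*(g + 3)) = 1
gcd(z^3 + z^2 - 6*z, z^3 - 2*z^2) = z^2 - 2*z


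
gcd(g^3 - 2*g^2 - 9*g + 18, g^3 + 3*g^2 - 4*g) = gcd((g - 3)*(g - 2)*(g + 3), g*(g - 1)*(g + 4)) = 1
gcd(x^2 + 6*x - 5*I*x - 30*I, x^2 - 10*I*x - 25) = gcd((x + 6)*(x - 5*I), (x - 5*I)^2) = x - 5*I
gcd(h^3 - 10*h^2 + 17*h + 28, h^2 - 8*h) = 1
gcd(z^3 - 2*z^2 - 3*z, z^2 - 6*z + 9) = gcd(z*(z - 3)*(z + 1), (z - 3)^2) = z - 3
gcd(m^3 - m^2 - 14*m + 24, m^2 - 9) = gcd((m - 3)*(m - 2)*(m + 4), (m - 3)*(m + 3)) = m - 3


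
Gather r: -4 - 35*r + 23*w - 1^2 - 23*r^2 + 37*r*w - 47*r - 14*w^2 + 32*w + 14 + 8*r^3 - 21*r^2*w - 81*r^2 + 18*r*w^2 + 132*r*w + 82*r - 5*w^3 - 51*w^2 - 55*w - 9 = 8*r^3 + r^2*(-21*w - 104) + r*(18*w^2 + 169*w) - 5*w^3 - 65*w^2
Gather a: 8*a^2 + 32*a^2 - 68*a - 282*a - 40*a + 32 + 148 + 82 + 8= 40*a^2 - 390*a + 270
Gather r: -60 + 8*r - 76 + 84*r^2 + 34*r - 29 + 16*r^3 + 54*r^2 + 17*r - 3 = 16*r^3 + 138*r^2 + 59*r - 168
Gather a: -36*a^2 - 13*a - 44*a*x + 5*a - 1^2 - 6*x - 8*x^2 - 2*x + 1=-36*a^2 + a*(-44*x - 8) - 8*x^2 - 8*x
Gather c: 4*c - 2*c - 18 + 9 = 2*c - 9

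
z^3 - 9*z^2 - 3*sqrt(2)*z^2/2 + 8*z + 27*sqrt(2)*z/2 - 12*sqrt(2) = (z - 8)*(z - 1)*(z - 3*sqrt(2)/2)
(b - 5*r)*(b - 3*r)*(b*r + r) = b^3*r - 8*b^2*r^2 + b^2*r + 15*b*r^3 - 8*b*r^2 + 15*r^3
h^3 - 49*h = h*(h - 7)*(h + 7)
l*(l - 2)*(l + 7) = l^3 + 5*l^2 - 14*l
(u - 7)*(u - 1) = u^2 - 8*u + 7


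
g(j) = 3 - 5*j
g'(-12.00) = -5.00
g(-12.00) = 63.00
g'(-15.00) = -5.00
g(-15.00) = 78.00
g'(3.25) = -5.00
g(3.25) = -13.25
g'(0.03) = -5.00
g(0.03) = 2.85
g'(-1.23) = -5.00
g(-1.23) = 9.15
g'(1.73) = -5.00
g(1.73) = -5.65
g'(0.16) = -5.00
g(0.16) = 2.20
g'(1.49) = -5.00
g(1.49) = -4.45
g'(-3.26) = -5.00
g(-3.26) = 19.30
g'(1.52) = -5.00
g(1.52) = -4.60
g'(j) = -5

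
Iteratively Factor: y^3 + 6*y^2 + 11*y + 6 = (y + 1)*(y^2 + 5*y + 6) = (y + 1)*(y + 2)*(y + 3)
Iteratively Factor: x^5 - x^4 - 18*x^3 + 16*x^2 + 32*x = (x - 2)*(x^4 + x^3 - 16*x^2 - 16*x) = (x - 2)*(x + 1)*(x^3 - 16*x) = (x - 2)*(x + 1)*(x + 4)*(x^2 - 4*x) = x*(x - 2)*(x + 1)*(x + 4)*(x - 4)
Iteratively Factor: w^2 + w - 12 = (w - 3)*(w + 4)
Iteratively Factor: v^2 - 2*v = (v - 2)*(v)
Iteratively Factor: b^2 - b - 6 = (b + 2)*(b - 3)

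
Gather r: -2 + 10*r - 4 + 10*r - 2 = 20*r - 8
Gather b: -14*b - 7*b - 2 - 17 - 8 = -21*b - 27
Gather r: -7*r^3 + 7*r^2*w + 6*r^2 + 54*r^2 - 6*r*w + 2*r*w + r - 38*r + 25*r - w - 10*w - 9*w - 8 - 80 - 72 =-7*r^3 + r^2*(7*w + 60) + r*(-4*w - 12) - 20*w - 160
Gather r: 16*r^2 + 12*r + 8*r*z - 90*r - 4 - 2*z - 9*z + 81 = 16*r^2 + r*(8*z - 78) - 11*z + 77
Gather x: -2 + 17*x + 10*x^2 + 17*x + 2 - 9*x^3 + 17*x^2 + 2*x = -9*x^3 + 27*x^2 + 36*x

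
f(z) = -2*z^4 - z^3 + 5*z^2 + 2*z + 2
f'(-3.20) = 201.42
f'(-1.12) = -1.72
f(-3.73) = -271.14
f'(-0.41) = -2.05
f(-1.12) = 4.29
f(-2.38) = -25.13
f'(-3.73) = 338.12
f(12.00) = -42454.00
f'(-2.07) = 39.40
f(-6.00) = -2206.00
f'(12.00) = -14134.00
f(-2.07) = -8.57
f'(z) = -8*z^3 - 3*z^2 + 10*z + 2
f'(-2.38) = 69.06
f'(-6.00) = 1562.00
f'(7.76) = -3839.36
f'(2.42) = -104.75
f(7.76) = -7401.00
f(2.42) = -46.65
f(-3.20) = -130.15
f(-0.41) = 2.03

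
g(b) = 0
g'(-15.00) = 0.00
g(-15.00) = 0.00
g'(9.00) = 0.00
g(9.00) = 0.00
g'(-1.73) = 0.00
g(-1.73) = 0.00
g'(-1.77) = 0.00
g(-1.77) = 0.00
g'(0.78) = 0.00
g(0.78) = 0.00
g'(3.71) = 0.00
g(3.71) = 0.00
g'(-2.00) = 0.00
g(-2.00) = 0.00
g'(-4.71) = 0.00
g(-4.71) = 0.00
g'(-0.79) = 0.00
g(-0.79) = 0.00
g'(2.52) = 0.00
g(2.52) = 0.00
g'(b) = 0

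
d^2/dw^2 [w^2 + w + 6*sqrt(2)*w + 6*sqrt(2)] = 2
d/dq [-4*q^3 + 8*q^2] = 4*q*(4 - 3*q)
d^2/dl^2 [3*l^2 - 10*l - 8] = 6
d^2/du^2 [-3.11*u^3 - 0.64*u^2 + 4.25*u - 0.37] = -18.66*u - 1.28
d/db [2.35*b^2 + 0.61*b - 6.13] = 4.7*b + 0.61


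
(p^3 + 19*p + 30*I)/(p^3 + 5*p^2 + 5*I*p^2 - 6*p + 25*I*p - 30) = (p - 5*I)/(p + 5)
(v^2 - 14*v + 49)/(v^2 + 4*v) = (v^2 - 14*v + 49)/(v*(v + 4))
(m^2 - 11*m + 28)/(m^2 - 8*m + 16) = (m - 7)/(m - 4)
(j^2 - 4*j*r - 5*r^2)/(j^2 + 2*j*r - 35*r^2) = (j + r)/(j + 7*r)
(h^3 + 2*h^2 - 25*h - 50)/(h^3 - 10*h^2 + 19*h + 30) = (h^2 + 7*h + 10)/(h^2 - 5*h - 6)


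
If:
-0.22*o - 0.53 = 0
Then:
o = -2.41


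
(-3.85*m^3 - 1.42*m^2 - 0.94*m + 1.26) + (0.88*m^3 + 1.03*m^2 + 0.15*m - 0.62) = -2.97*m^3 - 0.39*m^2 - 0.79*m + 0.64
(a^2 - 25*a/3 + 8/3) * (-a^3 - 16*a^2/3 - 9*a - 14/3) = -a^5 + 3*a^4 + 295*a^3/9 + 505*a^2/9 + 134*a/9 - 112/9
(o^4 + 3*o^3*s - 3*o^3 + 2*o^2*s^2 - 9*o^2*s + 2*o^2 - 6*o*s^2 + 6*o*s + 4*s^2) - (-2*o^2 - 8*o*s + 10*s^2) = o^4 + 3*o^3*s - 3*o^3 + 2*o^2*s^2 - 9*o^2*s + 4*o^2 - 6*o*s^2 + 14*o*s - 6*s^2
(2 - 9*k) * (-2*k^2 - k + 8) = 18*k^3 + 5*k^2 - 74*k + 16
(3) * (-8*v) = -24*v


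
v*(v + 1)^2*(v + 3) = v^4 + 5*v^3 + 7*v^2 + 3*v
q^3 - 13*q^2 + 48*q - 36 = (q - 6)^2*(q - 1)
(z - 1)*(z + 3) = z^2 + 2*z - 3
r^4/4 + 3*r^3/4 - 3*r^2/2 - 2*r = r*(r/4 + 1)*(r - 2)*(r + 1)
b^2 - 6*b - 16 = (b - 8)*(b + 2)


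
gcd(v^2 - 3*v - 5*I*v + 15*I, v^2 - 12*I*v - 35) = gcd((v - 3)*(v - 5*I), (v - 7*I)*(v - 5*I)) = v - 5*I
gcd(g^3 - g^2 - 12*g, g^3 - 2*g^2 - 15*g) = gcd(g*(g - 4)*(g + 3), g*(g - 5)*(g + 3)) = g^2 + 3*g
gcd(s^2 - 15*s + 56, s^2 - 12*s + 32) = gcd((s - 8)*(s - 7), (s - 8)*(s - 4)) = s - 8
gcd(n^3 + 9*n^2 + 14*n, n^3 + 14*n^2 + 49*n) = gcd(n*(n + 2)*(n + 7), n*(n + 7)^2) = n^2 + 7*n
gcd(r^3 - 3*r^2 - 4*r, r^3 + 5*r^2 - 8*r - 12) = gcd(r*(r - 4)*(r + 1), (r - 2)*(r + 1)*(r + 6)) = r + 1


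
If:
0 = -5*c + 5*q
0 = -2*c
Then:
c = 0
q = 0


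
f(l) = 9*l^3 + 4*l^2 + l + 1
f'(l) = 27*l^2 + 8*l + 1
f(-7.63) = -3771.52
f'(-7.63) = 1511.82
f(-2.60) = -132.74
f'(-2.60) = 162.72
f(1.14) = 20.67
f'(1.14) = 45.21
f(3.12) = 316.40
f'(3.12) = 288.79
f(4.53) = 924.25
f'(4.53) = 591.30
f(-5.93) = -1741.02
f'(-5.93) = 903.01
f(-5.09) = -1087.31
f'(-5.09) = 659.80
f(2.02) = 93.52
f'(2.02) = 127.33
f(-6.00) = -1805.00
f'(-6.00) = 925.00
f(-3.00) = -209.00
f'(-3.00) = 220.00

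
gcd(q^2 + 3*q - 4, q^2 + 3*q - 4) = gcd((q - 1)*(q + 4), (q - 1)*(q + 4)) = q^2 + 3*q - 4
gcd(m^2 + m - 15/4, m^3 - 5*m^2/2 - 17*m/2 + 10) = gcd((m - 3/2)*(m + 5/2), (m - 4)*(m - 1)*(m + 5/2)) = m + 5/2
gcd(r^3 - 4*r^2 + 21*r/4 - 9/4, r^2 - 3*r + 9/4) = r^2 - 3*r + 9/4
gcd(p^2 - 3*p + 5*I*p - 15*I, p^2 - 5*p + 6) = p - 3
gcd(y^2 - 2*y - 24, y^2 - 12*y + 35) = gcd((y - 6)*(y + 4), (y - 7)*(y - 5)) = 1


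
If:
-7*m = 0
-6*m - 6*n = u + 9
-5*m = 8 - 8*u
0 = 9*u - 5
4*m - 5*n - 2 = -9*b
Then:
No Solution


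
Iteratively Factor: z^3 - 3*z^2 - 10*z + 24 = (z - 2)*(z^2 - z - 12) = (z - 2)*(z + 3)*(z - 4)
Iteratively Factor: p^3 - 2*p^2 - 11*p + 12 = (p + 3)*(p^2 - 5*p + 4) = (p - 1)*(p + 3)*(p - 4)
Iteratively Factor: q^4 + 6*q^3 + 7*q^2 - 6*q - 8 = (q + 2)*(q^3 + 4*q^2 - q - 4) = (q + 1)*(q + 2)*(q^2 + 3*q - 4) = (q - 1)*(q + 1)*(q + 2)*(q + 4)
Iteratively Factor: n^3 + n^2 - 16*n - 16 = (n + 1)*(n^2 - 16) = (n + 1)*(n + 4)*(n - 4)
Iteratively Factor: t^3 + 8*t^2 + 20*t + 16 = (t + 2)*(t^2 + 6*t + 8) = (t + 2)*(t + 4)*(t + 2)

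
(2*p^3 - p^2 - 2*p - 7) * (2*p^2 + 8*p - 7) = 4*p^5 + 14*p^4 - 26*p^3 - 23*p^2 - 42*p + 49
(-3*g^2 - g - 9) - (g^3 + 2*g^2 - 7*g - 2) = -g^3 - 5*g^2 + 6*g - 7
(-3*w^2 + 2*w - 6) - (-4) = -3*w^2 + 2*w - 2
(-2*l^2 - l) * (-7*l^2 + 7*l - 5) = 14*l^4 - 7*l^3 + 3*l^2 + 5*l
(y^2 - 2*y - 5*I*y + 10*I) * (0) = 0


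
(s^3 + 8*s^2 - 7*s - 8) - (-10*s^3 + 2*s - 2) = 11*s^3 + 8*s^2 - 9*s - 6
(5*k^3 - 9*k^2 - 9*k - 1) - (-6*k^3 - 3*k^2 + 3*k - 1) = 11*k^3 - 6*k^2 - 12*k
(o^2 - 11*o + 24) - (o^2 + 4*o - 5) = 29 - 15*o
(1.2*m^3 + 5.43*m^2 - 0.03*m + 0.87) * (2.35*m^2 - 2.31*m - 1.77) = 2.82*m^5 + 9.9885*m^4 - 14.7378*m^3 - 7.4973*m^2 - 1.9566*m - 1.5399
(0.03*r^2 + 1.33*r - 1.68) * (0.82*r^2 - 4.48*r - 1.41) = 0.0246*r^4 + 0.9562*r^3 - 7.3783*r^2 + 5.6511*r + 2.3688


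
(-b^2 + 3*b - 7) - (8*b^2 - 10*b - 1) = -9*b^2 + 13*b - 6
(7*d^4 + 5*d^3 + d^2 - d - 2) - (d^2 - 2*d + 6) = 7*d^4 + 5*d^3 + d - 8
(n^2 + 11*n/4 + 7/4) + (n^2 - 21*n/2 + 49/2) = 2*n^2 - 31*n/4 + 105/4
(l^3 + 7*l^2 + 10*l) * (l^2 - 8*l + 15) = l^5 - l^4 - 31*l^3 + 25*l^2 + 150*l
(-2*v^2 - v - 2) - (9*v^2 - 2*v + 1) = -11*v^2 + v - 3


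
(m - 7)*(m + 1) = m^2 - 6*m - 7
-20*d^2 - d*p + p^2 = (-5*d + p)*(4*d + p)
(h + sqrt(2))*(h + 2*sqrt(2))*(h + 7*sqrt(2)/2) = h^3 + 13*sqrt(2)*h^2/2 + 25*h + 14*sqrt(2)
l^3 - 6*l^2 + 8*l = l*(l - 4)*(l - 2)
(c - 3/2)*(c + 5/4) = c^2 - c/4 - 15/8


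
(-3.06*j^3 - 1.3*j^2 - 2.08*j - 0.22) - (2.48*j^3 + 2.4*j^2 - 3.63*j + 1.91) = -5.54*j^3 - 3.7*j^2 + 1.55*j - 2.13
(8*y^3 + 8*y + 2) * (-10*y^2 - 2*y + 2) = -80*y^5 - 16*y^4 - 64*y^3 - 36*y^2 + 12*y + 4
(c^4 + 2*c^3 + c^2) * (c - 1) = c^5 + c^4 - c^3 - c^2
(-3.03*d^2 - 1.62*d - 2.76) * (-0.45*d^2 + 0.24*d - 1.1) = 1.3635*d^4 + 0.00180000000000013*d^3 + 4.1862*d^2 + 1.1196*d + 3.036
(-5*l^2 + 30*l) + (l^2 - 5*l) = -4*l^2 + 25*l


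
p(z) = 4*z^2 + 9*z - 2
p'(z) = 8*z + 9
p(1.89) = 29.30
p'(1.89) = 24.12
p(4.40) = 115.04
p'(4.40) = 44.20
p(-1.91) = -4.60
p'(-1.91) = -6.28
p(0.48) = 3.24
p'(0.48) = 12.84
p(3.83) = 91.15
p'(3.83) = 39.64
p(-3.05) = 7.76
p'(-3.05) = -15.40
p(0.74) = 6.85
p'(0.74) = 14.92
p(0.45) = 2.86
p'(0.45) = 12.60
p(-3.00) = 7.00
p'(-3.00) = -15.00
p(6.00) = 196.00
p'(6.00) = 57.00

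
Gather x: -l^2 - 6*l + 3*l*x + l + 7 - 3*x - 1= -l^2 - 5*l + x*(3*l - 3) + 6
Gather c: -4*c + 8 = 8 - 4*c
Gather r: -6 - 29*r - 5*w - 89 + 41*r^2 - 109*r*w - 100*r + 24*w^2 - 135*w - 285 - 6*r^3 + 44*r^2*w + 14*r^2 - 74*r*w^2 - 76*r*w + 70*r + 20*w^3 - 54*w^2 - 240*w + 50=-6*r^3 + r^2*(44*w + 55) + r*(-74*w^2 - 185*w - 59) + 20*w^3 - 30*w^2 - 380*w - 330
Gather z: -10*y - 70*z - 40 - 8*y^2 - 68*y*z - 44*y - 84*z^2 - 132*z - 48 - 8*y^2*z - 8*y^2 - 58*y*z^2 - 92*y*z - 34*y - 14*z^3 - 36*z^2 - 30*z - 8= -16*y^2 - 88*y - 14*z^3 + z^2*(-58*y - 120) + z*(-8*y^2 - 160*y - 232) - 96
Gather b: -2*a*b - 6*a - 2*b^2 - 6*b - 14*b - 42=-6*a - 2*b^2 + b*(-2*a - 20) - 42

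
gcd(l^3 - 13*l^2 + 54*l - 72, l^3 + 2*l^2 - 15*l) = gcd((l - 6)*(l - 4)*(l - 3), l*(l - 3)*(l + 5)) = l - 3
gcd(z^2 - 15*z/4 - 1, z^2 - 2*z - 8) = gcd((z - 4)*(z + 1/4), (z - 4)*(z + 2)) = z - 4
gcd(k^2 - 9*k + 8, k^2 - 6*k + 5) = k - 1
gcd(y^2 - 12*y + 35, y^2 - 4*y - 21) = y - 7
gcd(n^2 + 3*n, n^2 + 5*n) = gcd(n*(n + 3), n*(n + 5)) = n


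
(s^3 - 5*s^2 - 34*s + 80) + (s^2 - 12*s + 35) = s^3 - 4*s^2 - 46*s + 115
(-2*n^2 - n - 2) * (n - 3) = -2*n^3 + 5*n^2 + n + 6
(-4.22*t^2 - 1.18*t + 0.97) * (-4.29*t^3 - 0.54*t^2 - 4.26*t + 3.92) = 18.1038*t^5 + 7.341*t^4 + 14.4531*t^3 - 12.0394*t^2 - 8.7578*t + 3.8024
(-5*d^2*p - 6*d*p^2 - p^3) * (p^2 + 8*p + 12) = -5*d^2*p^3 - 40*d^2*p^2 - 60*d^2*p - 6*d*p^4 - 48*d*p^3 - 72*d*p^2 - p^5 - 8*p^4 - 12*p^3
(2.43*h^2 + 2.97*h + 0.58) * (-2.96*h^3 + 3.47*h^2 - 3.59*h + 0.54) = -7.1928*h^5 - 0.3591*h^4 - 0.134599999999999*h^3 - 7.3375*h^2 - 0.4784*h + 0.3132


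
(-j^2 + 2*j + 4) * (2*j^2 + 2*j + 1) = -2*j^4 + 2*j^3 + 11*j^2 + 10*j + 4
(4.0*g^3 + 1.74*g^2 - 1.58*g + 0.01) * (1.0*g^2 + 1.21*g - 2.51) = 4.0*g^5 + 6.58*g^4 - 9.5146*g^3 - 6.2692*g^2 + 3.9779*g - 0.0251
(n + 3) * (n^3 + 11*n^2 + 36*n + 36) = n^4 + 14*n^3 + 69*n^2 + 144*n + 108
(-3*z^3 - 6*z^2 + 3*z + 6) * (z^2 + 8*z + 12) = -3*z^5 - 30*z^4 - 81*z^3 - 42*z^2 + 84*z + 72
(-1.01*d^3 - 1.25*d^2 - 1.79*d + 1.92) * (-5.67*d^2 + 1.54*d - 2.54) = 5.7267*d^5 + 5.5321*d^4 + 10.7897*d^3 - 10.468*d^2 + 7.5034*d - 4.8768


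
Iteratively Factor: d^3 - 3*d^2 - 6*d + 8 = (d + 2)*(d^2 - 5*d + 4) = (d - 4)*(d + 2)*(d - 1)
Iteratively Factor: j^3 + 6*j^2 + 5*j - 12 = (j + 4)*(j^2 + 2*j - 3) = (j - 1)*(j + 4)*(j + 3)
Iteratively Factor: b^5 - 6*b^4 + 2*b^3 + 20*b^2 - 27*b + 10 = (b - 1)*(b^4 - 5*b^3 - 3*b^2 + 17*b - 10) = (b - 1)^2*(b^3 - 4*b^2 - 7*b + 10) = (b - 1)^2*(b + 2)*(b^2 - 6*b + 5) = (b - 5)*(b - 1)^2*(b + 2)*(b - 1)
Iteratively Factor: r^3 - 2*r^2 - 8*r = (r)*(r^2 - 2*r - 8) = r*(r + 2)*(r - 4)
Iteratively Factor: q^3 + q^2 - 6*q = (q)*(q^2 + q - 6) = q*(q + 3)*(q - 2)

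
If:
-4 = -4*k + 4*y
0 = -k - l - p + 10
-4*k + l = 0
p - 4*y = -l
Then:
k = 14/5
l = 56/5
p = -4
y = 9/5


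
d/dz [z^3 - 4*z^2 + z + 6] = 3*z^2 - 8*z + 1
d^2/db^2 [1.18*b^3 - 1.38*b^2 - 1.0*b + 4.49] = 7.08*b - 2.76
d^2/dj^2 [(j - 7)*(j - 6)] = 2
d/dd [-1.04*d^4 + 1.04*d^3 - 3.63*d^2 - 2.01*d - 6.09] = -4.16*d^3 + 3.12*d^2 - 7.26*d - 2.01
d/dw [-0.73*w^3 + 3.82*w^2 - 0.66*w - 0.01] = -2.19*w^2 + 7.64*w - 0.66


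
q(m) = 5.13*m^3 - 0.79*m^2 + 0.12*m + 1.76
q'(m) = 15.39*m^2 - 1.58*m + 0.12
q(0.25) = 1.82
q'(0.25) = 0.69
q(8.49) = 3085.19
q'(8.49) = 1096.02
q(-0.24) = 1.61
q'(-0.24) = 1.39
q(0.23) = 1.81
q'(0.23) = 0.57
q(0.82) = 4.16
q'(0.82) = 9.17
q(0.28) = 1.84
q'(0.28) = 0.88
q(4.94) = 601.51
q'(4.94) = 367.89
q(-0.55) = 0.60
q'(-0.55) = 5.64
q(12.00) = 8754.08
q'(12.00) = 2197.32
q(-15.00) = -17491.54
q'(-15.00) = 3486.57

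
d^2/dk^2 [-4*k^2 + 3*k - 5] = -8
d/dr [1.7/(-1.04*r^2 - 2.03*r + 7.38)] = (3.536*r + 3.451)/(1.04*r^2 + 2.03*r - 7.38)^2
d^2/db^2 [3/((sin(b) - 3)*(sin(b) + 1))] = (-18*sin(b) - 12*cos(b)^2 + 54)*cos(b)^2/((sin(b) - 3)^3*(sin(b) + 1)^3)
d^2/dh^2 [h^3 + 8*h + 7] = 6*h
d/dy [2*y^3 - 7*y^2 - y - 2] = 6*y^2 - 14*y - 1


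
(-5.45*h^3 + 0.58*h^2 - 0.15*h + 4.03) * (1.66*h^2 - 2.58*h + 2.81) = -9.047*h^5 + 15.0238*h^4 - 17.0599*h^3 + 8.7066*h^2 - 10.8189*h + 11.3243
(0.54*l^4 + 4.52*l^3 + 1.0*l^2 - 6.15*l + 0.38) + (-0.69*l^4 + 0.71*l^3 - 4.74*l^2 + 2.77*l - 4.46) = -0.15*l^4 + 5.23*l^3 - 3.74*l^2 - 3.38*l - 4.08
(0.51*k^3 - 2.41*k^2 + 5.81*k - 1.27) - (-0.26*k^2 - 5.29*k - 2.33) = 0.51*k^3 - 2.15*k^2 + 11.1*k + 1.06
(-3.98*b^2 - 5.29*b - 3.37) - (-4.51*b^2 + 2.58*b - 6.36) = 0.53*b^2 - 7.87*b + 2.99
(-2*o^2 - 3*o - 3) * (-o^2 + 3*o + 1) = 2*o^4 - 3*o^3 - 8*o^2 - 12*o - 3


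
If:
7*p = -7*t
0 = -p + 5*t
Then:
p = 0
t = 0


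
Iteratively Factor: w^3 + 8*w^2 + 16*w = (w)*(w^2 + 8*w + 16) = w*(w + 4)*(w + 4)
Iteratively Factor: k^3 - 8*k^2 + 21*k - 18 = (k - 3)*(k^2 - 5*k + 6) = (k - 3)^2*(k - 2)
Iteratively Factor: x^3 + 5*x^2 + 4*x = (x + 4)*(x^2 + x) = x*(x + 4)*(x + 1)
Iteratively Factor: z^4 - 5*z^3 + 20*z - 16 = (z + 2)*(z^3 - 7*z^2 + 14*z - 8) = (z - 1)*(z + 2)*(z^2 - 6*z + 8) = (z - 4)*(z - 1)*(z + 2)*(z - 2)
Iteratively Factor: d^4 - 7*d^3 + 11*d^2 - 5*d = (d - 1)*(d^3 - 6*d^2 + 5*d) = d*(d - 1)*(d^2 - 6*d + 5) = d*(d - 5)*(d - 1)*(d - 1)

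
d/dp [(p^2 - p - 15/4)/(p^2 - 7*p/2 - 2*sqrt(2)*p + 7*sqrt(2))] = (4*(2*p - 1)*(2*p^2 - 7*p - 4*sqrt(2)*p + 14*sqrt(2)) - (-4*p + 4*sqrt(2) + 7)*(-4*p^2 + 4*p + 15))/(2*(2*p^2 - 7*p - 4*sqrt(2)*p + 14*sqrt(2))^2)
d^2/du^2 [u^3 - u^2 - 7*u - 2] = 6*u - 2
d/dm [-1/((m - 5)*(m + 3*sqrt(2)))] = (2*m - 5 + 3*sqrt(2))/((m - 5)^2*(m + 3*sqrt(2))^2)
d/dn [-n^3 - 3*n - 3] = -3*n^2 - 3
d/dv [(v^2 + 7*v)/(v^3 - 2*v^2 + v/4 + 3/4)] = 4*(-4*v^4 - 56*v^3 + 57*v^2 + 6*v + 21)/(16*v^6 - 64*v^5 + 72*v^4 + 8*v^3 - 47*v^2 + 6*v + 9)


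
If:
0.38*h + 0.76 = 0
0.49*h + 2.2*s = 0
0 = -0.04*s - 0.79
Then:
No Solution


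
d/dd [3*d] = 3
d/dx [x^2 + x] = 2*x + 1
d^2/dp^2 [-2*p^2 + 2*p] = -4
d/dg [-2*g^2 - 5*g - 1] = -4*g - 5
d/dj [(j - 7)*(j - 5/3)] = 2*j - 26/3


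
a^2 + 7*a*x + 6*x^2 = (a + x)*(a + 6*x)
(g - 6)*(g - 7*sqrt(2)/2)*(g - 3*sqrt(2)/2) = g^3 - 5*sqrt(2)*g^2 - 6*g^2 + 21*g/2 + 30*sqrt(2)*g - 63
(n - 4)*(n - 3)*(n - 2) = n^3 - 9*n^2 + 26*n - 24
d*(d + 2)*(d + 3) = d^3 + 5*d^2 + 6*d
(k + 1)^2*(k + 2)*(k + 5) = k^4 + 9*k^3 + 25*k^2 + 27*k + 10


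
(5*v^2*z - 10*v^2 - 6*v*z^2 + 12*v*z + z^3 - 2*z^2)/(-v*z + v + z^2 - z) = (-5*v*z + 10*v + z^2 - 2*z)/(z - 1)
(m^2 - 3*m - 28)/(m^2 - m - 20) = (m - 7)/(m - 5)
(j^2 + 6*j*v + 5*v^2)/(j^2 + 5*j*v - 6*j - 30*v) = (j + v)/(j - 6)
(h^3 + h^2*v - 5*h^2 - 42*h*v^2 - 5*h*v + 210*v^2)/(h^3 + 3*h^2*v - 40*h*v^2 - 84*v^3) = (h - 5)/(h + 2*v)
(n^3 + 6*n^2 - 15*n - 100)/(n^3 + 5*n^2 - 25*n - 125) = (n - 4)/(n - 5)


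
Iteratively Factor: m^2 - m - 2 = (m - 2)*(m + 1)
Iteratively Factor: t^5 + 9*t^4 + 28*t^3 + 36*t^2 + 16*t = (t + 2)*(t^4 + 7*t^3 + 14*t^2 + 8*t) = (t + 2)^2*(t^3 + 5*t^2 + 4*t) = (t + 1)*(t + 2)^2*(t^2 + 4*t) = t*(t + 1)*(t + 2)^2*(t + 4)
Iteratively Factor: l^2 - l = (l - 1)*(l)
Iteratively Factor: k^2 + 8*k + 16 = (k + 4)*(k + 4)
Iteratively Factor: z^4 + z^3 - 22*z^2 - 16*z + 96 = (z - 2)*(z^3 + 3*z^2 - 16*z - 48) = (z - 2)*(z + 3)*(z^2 - 16) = (z - 2)*(z + 3)*(z + 4)*(z - 4)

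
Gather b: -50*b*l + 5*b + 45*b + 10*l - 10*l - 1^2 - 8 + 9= b*(50 - 50*l)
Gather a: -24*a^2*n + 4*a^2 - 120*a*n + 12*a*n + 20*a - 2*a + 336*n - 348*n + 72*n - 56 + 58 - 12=a^2*(4 - 24*n) + a*(18 - 108*n) + 60*n - 10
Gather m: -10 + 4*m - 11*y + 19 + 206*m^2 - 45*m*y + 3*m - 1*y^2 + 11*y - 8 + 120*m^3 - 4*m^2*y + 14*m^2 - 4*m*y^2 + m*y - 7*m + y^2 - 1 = 120*m^3 + m^2*(220 - 4*y) + m*(-4*y^2 - 44*y)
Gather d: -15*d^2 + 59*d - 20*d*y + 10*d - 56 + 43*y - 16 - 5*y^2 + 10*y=-15*d^2 + d*(69 - 20*y) - 5*y^2 + 53*y - 72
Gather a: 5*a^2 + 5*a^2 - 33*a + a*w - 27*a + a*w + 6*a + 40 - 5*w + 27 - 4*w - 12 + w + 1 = 10*a^2 + a*(2*w - 54) - 8*w + 56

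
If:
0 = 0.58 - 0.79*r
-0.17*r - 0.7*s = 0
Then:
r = 0.73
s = -0.18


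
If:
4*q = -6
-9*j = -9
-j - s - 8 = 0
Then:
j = 1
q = -3/2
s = -9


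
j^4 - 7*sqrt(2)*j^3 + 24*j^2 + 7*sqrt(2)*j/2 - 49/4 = (j - 7*sqrt(2)/2)^2*(j - sqrt(2)/2)*(j + sqrt(2)/2)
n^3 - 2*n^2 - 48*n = n*(n - 8)*(n + 6)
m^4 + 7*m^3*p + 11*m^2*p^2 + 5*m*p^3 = m*(m + p)^2*(m + 5*p)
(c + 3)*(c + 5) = c^2 + 8*c + 15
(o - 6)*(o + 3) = o^2 - 3*o - 18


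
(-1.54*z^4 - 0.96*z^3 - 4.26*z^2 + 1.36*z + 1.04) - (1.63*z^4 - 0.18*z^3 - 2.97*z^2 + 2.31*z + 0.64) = -3.17*z^4 - 0.78*z^3 - 1.29*z^2 - 0.95*z + 0.4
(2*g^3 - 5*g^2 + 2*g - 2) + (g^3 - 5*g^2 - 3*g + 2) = 3*g^3 - 10*g^2 - g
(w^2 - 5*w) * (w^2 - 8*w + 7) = w^4 - 13*w^3 + 47*w^2 - 35*w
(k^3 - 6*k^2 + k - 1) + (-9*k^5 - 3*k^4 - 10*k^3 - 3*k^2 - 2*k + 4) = -9*k^5 - 3*k^4 - 9*k^3 - 9*k^2 - k + 3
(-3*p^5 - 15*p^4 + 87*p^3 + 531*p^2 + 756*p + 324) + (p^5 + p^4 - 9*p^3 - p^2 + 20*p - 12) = -2*p^5 - 14*p^4 + 78*p^3 + 530*p^2 + 776*p + 312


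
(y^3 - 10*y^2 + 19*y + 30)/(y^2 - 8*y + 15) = (y^2 - 5*y - 6)/(y - 3)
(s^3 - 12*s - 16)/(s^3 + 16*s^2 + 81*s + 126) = (s^3 - 12*s - 16)/(s^3 + 16*s^2 + 81*s + 126)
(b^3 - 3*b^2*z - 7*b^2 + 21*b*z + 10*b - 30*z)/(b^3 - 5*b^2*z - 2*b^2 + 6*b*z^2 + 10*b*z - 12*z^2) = (5 - b)/(-b + 2*z)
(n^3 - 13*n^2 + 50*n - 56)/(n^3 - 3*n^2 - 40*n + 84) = (n - 4)/(n + 6)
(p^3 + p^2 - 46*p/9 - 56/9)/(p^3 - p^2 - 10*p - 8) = (p^2 - p - 28/9)/(p^2 - 3*p - 4)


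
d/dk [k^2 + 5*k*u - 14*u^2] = 2*k + 5*u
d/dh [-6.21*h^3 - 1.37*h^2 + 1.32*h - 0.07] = -18.63*h^2 - 2.74*h + 1.32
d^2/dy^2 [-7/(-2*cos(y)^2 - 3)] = 28*(-4*sin(y)^4 - 4*sin(y)^2 + 5)/(cos(2*y) + 4)^3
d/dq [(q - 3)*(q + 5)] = 2*q + 2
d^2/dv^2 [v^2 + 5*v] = 2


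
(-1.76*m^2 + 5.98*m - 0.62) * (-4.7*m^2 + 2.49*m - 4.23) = 8.272*m^4 - 32.4884*m^3 + 25.249*m^2 - 26.8392*m + 2.6226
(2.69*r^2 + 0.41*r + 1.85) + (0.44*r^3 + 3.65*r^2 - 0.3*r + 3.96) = 0.44*r^3 + 6.34*r^2 + 0.11*r + 5.81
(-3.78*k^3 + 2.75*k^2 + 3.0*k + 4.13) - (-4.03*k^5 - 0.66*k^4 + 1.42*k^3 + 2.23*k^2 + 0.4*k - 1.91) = 4.03*k^5 + 0.66*k^4 - 5.2*k^3 + 0.52*k^2 + 2.6*k + 6.04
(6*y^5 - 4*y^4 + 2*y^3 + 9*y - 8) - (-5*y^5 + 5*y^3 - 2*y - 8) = 11*y^5 - 4*y^4 - 3*y^3 + 11*y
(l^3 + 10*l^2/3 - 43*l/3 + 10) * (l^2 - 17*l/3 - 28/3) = l^5 - 7*l^4/3 - 383*l^3/9 + 541*l^2/9 + 694*l/9 - 280/3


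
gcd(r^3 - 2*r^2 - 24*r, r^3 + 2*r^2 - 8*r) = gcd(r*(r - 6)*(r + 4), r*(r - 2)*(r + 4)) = r^2 + 4*r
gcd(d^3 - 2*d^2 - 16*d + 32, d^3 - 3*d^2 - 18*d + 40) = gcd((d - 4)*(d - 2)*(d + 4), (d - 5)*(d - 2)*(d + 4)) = d^2 + 2*d - 8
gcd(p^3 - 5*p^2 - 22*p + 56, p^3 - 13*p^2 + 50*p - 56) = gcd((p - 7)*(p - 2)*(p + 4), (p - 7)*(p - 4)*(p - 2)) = p^2 - 9*p + 14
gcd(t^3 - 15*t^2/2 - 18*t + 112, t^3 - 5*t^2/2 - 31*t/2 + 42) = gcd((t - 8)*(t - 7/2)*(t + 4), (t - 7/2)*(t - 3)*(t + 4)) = t^2 + t/2 - 14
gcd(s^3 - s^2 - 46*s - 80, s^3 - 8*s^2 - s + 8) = s - 8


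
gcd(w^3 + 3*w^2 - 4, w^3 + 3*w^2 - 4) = w^3 + 3*w^2 - 4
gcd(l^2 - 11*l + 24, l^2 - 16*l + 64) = l - 8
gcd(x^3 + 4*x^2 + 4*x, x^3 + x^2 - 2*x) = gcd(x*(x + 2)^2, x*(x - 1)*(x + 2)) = x^2 + 2*x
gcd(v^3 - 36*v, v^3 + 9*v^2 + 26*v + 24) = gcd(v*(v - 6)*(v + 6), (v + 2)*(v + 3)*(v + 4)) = 1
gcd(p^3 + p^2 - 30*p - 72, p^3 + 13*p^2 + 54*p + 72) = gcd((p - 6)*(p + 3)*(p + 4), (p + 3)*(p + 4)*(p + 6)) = p^2 + 7*p + 12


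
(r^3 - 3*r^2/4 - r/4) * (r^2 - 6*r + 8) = r^5 - 27*r^4/4 + 49*r^3/4 - 9*r^2/2 - 2*r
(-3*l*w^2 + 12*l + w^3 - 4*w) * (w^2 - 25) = -3*l*w^4 + 87*l*w^2 - 300*l + w^5 - 29*w^3 + 100*w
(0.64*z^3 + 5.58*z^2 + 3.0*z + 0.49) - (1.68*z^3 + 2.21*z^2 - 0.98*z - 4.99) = -1.04*z^3 + 3.37*z^2 + 3.98*z + 5.48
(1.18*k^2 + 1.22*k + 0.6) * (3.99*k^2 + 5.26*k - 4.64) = 4.7082*k^4 + 11.0746*k^3 + 3.336*k^2 - 2.5048*k - 2.784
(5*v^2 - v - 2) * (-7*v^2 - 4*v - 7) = -35*v^4 - 13*v^3 - 17*v^2 + 15*v + 14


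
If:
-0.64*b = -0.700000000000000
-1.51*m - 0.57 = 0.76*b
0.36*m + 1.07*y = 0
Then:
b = 1.09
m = -0.93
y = 0.31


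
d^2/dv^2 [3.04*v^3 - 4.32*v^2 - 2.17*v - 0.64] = 18.24*v - 8.64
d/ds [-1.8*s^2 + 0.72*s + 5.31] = 0.72 - 3.6*s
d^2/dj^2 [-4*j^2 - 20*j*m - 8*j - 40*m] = -8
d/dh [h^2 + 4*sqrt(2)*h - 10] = 2*h + 4*sqrt(2)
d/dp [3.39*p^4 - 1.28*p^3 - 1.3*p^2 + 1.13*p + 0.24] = 13.56*p^3 - 3.84*p^2 - 2.6*p + 1.13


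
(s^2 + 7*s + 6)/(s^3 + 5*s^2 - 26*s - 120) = (s + 1)/(s^2 - s - 20)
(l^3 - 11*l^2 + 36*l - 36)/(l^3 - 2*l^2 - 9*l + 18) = (l - 6)/(l + 3)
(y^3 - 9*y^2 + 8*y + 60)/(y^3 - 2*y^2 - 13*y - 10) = (y - 6)/(y + 1)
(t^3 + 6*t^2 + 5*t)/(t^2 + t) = t + 5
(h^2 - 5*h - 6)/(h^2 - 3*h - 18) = (h + 1)/(h + 3)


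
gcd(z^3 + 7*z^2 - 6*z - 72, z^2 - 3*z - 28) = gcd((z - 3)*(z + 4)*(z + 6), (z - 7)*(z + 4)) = z + 4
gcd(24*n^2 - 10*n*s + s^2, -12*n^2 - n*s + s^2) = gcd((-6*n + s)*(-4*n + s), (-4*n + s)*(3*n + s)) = -4*n + s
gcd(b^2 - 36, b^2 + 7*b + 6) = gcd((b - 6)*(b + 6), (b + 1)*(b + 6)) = b + 6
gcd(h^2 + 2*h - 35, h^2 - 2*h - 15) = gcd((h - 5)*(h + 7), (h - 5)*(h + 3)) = h - 5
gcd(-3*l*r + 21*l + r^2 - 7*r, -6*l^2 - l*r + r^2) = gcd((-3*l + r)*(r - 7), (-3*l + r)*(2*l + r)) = -3*l + r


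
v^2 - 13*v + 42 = (v - 7)*(v - 6)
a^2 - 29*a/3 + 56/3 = (a - 7)*(a - 8/3)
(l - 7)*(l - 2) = l^2 - 9*l + 14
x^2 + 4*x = x*(x + 4)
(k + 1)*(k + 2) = k^2 + 3*k + 2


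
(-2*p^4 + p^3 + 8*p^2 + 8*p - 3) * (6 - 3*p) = 6*p^5 - 15*p^4 - 18*p^3 + 24*p^2 + 57*p - 18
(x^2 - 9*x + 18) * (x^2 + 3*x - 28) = x^4 - 6*x^3 - 37*x^2 + 306*x - 504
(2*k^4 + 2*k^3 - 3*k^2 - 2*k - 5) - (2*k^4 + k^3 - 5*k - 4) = k^3 - 3*k^2 + 3*k - 1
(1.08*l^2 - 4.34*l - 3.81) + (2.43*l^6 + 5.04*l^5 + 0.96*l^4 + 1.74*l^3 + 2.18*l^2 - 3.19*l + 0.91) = 2.43*l^6 + 5.04*l^5 + 0.96*l^4 + 1.74*l^3 + 3.26*l^2 - 7.53*l - 2.9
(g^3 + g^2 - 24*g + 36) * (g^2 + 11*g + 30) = g^5 + 12*g^4 + 17*g^3 - 198*g^2 - 324*g + 1080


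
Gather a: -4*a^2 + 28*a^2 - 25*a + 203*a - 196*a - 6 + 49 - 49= 24*a^2 - 18*a - 6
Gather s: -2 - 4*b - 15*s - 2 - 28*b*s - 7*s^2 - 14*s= -4*b - 7*s^2 + s*(-28*b - 29) - 4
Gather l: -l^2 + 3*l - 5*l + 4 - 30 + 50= -l^2 - 2*l + 24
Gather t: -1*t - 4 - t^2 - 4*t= -t^2 - 5*t - 4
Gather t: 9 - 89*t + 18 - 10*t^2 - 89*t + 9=-10*t^2 - 178*t + 36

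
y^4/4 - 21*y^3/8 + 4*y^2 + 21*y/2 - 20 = (y/4 + 1/2)*(y - 8)*(y - 5/2)*(y - 2)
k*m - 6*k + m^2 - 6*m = (k + m)*(m - 6)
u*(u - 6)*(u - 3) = u^3 - 9*u^2 + 18*u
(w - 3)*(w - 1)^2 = w^3 - 5*w^2 + 7*w - 3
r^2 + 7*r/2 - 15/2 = (r - 3/2)*(r + 5)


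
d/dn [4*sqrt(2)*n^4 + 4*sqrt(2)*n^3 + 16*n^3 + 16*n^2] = 4*n*(4*sqrt(2)*n^2 + 3*sqrt(2)*n + 12*n + 8)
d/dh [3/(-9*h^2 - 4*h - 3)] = 6*(9*h + 2)/(9*h^2 + 4*h + 3)^2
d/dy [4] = 0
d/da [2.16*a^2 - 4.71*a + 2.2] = 4.32*a - 4.71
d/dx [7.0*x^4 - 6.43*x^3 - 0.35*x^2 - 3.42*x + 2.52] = 28.0*x^3 - 19.29*x^2 - 0.7*x - 3.42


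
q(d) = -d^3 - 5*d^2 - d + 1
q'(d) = -3*d^2 - 10*d - 1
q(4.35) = -180.28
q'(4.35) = -101.27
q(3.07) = -78.13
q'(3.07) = -59.97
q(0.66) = -2.13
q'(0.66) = -8.91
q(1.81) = -23.12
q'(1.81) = -28.93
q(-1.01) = -2.06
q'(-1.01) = 6.04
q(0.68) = -2.31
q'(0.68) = -9.19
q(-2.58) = -12.53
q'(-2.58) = 4.83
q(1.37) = -12.33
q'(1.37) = -20.33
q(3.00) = -74.00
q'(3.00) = -58.00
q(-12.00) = 1021.00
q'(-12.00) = -313.00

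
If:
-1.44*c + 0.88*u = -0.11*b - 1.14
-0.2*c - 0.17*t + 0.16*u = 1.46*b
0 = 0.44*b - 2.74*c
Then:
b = 7.25827814569536*u + 9.40276941601445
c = 1.16556291390728*u + 1.50993377483444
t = -62.7658745617452*u - 82.5295888373411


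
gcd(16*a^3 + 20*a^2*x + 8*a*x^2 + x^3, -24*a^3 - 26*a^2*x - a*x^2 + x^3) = 4*a + x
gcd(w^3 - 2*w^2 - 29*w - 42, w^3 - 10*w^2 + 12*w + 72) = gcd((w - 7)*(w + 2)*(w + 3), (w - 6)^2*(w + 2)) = w + 2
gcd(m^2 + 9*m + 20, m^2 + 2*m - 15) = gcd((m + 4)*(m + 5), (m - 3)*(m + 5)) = m + 5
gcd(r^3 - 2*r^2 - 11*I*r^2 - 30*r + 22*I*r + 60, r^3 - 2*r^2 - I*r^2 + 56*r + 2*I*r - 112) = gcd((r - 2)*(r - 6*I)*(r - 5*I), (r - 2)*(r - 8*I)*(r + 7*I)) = r - 2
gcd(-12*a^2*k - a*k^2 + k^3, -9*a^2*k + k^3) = 3*a*k + k^2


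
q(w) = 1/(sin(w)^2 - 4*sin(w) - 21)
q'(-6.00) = 0.01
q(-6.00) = -0.05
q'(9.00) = -0.00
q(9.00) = -0.04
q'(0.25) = 0.01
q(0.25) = -0.05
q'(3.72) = -0.01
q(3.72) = -0.05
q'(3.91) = -0.01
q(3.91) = -0.06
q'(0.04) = 0.01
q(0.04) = -0.05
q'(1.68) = -0.00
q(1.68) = -0.04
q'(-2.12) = -0.01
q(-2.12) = -0.06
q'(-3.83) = -0.00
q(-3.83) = -0.04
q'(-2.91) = -0.01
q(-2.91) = -0.05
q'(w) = (-2*sin(w)*cos(w) + 4*cos(w))/(sin(w)^2 - 4*sin(w) - 21)^2 = 2*(2 - sin(w))*cos(w)/((sin(w) - 7)^2*(sin(w) + 3)^2)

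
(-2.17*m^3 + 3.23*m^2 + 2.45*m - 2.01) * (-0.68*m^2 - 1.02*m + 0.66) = 1.4756*m^5 + 0.0169999999999999*m^4 - 6.3928*m^3 + 0.9996*m^2 + 3.6672*m - 1.3266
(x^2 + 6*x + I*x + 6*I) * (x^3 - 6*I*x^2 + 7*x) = x^5 + 6*x^4 - 5*I*x^4 + 13*x^3 - 30*I*x^3 + 78*x^2 + 7*I*x^2 + 42*I*x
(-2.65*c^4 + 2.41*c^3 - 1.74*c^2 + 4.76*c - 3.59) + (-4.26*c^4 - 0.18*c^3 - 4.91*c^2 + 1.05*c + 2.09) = -6.91*c^4 + 2.23*c^3 - 6.65*c^2 + 5.81*c - 1.5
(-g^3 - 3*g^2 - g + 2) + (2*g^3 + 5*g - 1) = g^3 - 3*g^2 + 4*g + 1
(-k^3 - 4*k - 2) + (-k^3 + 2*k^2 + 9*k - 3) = -2*k^3 + 2*k^2 + 5*k - 5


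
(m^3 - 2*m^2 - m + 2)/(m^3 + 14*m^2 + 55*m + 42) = (m^2 - 3*m + 2)/(m^2 + 13*m + 42)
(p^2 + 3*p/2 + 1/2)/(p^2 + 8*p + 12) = (2*p^2 + 3*p + 1)/(2*(p^2 + 8*p + 12))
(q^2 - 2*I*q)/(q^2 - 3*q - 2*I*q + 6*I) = q/(q - 3)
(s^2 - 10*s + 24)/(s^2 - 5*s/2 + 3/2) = 2*(s^2 - 10*s + 24)/(2*s^2 - 5*s + 3)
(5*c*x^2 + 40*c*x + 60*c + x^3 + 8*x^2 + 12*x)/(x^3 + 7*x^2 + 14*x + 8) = (5*c*x + 30*c + x^2 + 6*x)/(x^2 + 5*x + 4)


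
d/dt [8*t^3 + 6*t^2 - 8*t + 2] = 24*t^2 + 12*t - 8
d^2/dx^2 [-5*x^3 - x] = -30*x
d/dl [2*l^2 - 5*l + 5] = 4*l - 5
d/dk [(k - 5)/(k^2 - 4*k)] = (-k^2 + 10*k - 20)/(k^2*(k^2 - 8*k + 16))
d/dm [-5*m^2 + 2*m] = 2 - 10*m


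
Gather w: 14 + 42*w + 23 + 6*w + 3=48*w + 40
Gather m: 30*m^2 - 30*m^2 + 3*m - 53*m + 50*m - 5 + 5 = 0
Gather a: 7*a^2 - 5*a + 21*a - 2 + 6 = 7*a^2 + 16*a + 4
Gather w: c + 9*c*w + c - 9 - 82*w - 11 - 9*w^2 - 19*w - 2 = 2*c - 9*w^2 + w*(9*c - 101) - 22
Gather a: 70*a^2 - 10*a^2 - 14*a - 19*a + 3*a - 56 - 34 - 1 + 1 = 60*a^2 - 30*a - 90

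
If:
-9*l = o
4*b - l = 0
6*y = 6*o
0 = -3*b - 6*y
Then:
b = 0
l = 0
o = 0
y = 0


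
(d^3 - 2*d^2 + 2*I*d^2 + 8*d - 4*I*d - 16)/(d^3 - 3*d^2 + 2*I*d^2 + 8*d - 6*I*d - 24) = (d - 2)/(d - 3)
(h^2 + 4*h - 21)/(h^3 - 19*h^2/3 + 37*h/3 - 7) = 3*(h + 7)/(3*h^2 - 10*h + 7)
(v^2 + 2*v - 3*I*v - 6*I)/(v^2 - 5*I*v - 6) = (v + 2)/(v - 2*I)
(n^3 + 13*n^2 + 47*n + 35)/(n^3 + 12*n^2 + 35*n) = (n + 1)/n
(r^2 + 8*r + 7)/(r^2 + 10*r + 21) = (r + 1)/(r + 3)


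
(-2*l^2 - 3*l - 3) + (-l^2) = -3*l^2 - 3*l - 3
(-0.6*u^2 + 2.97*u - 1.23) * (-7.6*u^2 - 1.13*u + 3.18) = 4.56*u^4 - 21.894*u^3 + 4.0839*u^2 + 10.8345*u - 3.9114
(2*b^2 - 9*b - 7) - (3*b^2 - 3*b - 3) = -b^2 - 6*b - 4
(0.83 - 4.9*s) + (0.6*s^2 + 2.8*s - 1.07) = 0.6*s^2 - 2.1*s - 0.24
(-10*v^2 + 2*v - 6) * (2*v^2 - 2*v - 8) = -20*v^4 + 24*v^3 + 64*v^2 - 4*v + 48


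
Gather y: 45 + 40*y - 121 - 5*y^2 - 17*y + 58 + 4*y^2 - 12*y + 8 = -y^2 + 11*y - 10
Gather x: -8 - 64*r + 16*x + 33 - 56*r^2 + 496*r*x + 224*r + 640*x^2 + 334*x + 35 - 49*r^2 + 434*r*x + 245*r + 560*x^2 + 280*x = -105*r^2 + 405*r + 1200*x^2 + x*(930*r + 630) + 60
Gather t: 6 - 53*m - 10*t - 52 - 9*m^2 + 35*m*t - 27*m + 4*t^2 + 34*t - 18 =-9*m^2 - 80*m + 4*t^2 + t*(35*m + 24) - 64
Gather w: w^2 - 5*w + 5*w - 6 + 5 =w^2 - 1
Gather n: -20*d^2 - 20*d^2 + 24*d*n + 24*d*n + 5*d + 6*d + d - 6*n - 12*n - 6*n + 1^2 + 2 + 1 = -40*d^2 + 12*d + n*(48*d - 24) + 4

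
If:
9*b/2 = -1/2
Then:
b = -1/9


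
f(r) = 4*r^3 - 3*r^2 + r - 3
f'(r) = 12*r^2 - 6*r + 1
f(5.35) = 529.00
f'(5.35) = 312.37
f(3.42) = 125.34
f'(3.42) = 120.84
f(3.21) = 101.60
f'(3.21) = 105.39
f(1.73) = 10.46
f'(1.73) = 26.53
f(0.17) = -2.90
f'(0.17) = 0.33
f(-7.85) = -2130.66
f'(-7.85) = 787.57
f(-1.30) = -18.16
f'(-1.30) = 29.08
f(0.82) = -1.99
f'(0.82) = 4.15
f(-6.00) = -981.00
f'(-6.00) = 469.00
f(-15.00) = -14193.00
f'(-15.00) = 2791.00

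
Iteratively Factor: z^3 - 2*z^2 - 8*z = (z)*(z^2 - 2*z - 8) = z*(z + 2)*(z - 4)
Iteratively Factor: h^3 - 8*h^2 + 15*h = (h - 3)*(h^2 - 5*h) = h*(h - 3)*(h - 5)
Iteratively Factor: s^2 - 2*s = (s - 2)*(s)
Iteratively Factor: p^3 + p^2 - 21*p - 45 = (p + 3)*(p^2 - 2*p - 15) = (p - 5)*(p + 3)*(p + 3)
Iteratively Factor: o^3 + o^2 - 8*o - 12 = (o + 2)*(o^2 - o - 6) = (o - 3)*(o + 2)*(o + 2)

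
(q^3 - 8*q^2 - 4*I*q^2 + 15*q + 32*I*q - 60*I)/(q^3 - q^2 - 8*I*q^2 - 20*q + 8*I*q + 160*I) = (q^2 + q*(-3 - 4*I) + 12*I)/(q^2 + q*(4 - 8*I) - 32*I)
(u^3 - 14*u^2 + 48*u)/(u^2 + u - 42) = u*(u - 8)/(u + 7)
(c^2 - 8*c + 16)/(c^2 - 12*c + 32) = (c - 4)/(c - 8)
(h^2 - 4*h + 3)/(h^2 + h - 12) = (h - 1)/(h + 4)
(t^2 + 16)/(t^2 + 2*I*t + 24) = (t + 4*I)/(t + 6*I)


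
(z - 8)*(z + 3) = z^2 - 5*z - 24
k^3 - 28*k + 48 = (k - 4)*(k - 2)*(k + 6)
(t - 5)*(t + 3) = t^2 - 2*t - 15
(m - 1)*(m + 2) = m^2 + m - 2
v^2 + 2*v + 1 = (v + 1)^2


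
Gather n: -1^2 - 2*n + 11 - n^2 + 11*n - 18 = -n^2 + 9*n - 8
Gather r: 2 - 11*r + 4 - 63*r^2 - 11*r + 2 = -63*r^2 - 22*r + 8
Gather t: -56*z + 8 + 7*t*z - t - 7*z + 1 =t*(7*z - 1) - 63*z + 9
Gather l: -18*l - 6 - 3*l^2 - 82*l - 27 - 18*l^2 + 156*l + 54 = -21*l^2 + 56*l + 21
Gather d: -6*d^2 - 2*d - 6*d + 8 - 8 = -6*d^2 - 8*d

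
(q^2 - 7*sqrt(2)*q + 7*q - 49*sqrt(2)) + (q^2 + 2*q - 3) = 2*q^2 - 7*sqrt(2)*q + 9*q - 49*sqrt(2) - 3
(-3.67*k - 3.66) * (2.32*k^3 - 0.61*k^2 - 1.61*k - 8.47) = -8.5144*k^4 - 6.2525*k^3 + 8.1413*k^2 + 36.9775*k + 31.0002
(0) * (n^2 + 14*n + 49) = 0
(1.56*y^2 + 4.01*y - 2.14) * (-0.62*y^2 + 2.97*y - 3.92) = -0.9672*y^4 + 2.147*y^3 + 7.1213*y^2 - 22.075*y + 8.3888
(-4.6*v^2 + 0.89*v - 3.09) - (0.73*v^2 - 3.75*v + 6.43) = -5.33*v^2 + 4.64*v - 9.52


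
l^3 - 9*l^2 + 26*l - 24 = (l - 4)*(l - 3)*(l - 2)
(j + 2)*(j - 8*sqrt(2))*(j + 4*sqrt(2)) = j^3 - 4*sqrt(2)*j^2 + 2*j^2 - 64*j - 8*sqrt(2)*j - 128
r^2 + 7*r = r*(r + 7)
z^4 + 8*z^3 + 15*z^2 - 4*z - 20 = (z - 1)*(z + 2)^2*(z + 5)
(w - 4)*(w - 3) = w^2 - 7*w + 12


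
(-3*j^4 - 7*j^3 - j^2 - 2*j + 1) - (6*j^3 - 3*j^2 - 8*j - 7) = -3*j^4 - 13*j^3 + 2*j^2 + 6*j + 8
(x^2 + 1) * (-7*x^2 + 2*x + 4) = -7*x^4 + 2*x^3 - 3*x^2 + 2*x + 4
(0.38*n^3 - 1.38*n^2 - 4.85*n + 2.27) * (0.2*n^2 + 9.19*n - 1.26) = 0.076*n^5 + 3.2162*n^4 - 14.131*n^3 - 42.3787*n^2 + 26.9723*n - 2.8602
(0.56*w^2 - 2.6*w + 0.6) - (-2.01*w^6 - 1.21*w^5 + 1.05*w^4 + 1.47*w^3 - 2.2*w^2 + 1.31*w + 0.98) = 2.01*w^6 + 1.21*w^5 - 1.05*w^4 - 1.47*w^3 + 2.76*w^2 - 3.91*w - 0.38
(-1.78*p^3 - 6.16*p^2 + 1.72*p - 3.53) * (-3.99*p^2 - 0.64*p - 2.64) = 7.1022*p^5 + 25.7176*p^4 + 1.7788*p^3 + 29.2463*p^2 - 2.2816*p + 9.3192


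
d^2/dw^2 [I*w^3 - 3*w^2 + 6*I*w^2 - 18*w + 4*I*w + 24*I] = 6*I*w - 6 + 12*I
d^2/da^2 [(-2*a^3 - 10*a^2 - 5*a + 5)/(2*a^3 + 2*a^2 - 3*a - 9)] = 8*(-8*a^6 - 24*a^5 - 84*a^4 - 316*a^3 - 318*a^2 - 144*a - 135)/(8*a^9 + 24*a^8 - 12*a^7 - 172*a^6 - 198*a^5 + 270*a^4 + 783*a^3 + 243*a^2 - 729*a - 729)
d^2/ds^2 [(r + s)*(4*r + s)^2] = 18*r + 6*s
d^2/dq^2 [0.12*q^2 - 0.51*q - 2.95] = 0.240000000000000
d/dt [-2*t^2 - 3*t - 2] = -4*t - 3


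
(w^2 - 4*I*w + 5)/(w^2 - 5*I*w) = (w + I)/w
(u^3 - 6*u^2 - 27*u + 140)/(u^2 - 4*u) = u - 2 - 35/u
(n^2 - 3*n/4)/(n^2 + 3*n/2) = (4*n - 3)/(2*(2*n + 3))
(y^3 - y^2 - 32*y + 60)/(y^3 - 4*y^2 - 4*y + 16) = (y^2 + y - 30)/(y^2 - 2*y - 8)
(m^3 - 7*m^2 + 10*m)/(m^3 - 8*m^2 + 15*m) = (m - 2)/(m - 3)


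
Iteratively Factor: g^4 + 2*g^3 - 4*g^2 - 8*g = (g + 2)*(g^3 - 4*g) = (g + 2)^2*(g^2 - 2*g) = (g - 2)*(g + 2)^2*(g)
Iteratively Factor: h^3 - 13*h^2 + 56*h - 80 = (h - 5)*(h^2 - 8*h + 16) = (h - 5)*(h - 4)*(h - 4)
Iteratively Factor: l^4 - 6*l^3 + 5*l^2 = (l - 5)*(l^3 - l^2) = l*(l - 5)*(l^2 - l) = l*(l - 5)*(l - 1)*(l)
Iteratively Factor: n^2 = (n)*(n)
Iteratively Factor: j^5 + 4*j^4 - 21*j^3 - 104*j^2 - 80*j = (j + 4)*(j^4 - 21*j^2 - 20*j) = (j + 4)^2*(j^3 - 4*j^2 - 5*j) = (j - 5)*(j + 4)^2*(j^2 + j) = (j - 5)*(j + 1)*(j + 4)^2*(j)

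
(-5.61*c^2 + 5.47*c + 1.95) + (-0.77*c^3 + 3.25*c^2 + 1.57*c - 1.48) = -0.77*c^3 - 2.36*c^2 + 7.04*c + 0.47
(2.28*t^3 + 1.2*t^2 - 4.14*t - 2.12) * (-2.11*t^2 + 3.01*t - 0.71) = -4.8108*t^5 + 4.3308*t^4 + 10.7286*t^3 - 8.8402*t^2 - 3.4418*t + 1.5052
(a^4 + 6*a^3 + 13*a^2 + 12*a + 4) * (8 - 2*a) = -2*a^5 - 4*a^4 + 22*a^3 + 80*a^2 + 88*a + 32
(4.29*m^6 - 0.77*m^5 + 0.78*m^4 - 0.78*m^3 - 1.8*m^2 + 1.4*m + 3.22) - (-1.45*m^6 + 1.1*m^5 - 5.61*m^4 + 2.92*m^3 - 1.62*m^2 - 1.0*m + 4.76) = 5.74*m^6 - 1.87*m^5 + 6.39*m^4 - 3.7*m^3 - 0.18*m^2 + 2.4*m - 1.54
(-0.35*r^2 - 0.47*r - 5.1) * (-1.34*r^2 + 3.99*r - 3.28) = 0.469*r^4 - 0.7667*r^3 + 6.1067*r^2 - 18.8074*r + 16.728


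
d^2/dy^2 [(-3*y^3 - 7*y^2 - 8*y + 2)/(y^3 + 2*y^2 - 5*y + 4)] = 2*(-y^6 - 69*y^5 - 69*y^4 + 35*y^3 + 534*y^2 - 36*y - 238)/(y^9 + 6*y^8 - 3*y^7 - 40*y^6 + 63*y^5 + 78*y^4 - 317*y^3 + 396*y^2 - 240*y + 64)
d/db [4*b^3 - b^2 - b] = 12*b^2 - 2*b - 1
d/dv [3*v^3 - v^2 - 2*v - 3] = 9*v^2 - 2*v - 2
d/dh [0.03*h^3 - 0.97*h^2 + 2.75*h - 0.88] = 0.09*h^2 - 1.94*h + 2.75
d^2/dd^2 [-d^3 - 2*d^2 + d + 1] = -6*d - 4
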